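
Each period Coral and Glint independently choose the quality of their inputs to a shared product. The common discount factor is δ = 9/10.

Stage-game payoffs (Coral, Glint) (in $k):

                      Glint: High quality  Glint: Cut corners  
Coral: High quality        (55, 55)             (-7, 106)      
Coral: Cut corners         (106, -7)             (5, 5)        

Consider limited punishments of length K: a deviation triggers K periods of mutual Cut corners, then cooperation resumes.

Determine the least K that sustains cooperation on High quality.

2

IC: δ(1−δ^K)/(1−δ) ≥ (106−55)/(55−5) = 51/50.
With δ = 9/10: need 1 − δ^K ≥ 51/50·(1−9/10)/(9/10), i.e. δ^K ≤ 0.8867.
Since (9/10)^1 = 0.9000 and (9/10)^2 = 0.8100, the smallest such K is 2.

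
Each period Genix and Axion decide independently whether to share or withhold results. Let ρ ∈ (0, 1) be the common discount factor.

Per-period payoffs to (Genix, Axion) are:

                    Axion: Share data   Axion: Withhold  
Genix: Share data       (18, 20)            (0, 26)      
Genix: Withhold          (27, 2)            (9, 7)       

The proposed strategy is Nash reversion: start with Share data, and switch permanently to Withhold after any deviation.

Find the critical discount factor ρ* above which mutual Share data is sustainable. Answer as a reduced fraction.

For Genix: deviation gain 27−18 = 9, per-period punishment loss 18−9 = 9. IC gives ρ ≥ 9/18 = 1/2.
For Axion: gain 6, loss 13 per period, so ρ ≥ 6/19.
The tighter constraint is Genix's, so cooperation needs ρ ≥ 1/2.

1/2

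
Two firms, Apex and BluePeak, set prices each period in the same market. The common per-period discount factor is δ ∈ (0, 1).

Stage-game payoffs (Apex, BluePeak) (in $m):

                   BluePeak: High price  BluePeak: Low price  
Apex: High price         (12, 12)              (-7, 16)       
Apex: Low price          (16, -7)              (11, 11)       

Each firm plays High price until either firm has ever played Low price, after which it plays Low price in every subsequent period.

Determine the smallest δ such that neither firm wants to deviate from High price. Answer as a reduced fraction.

One-period gain from deviating is 16 − 12 = 4. The loss is 12 − 11 = 1 in every subsequent period, with present value 1·δ/(1−δ).
Deviation is unprofitable when 1·δ/(1−δ) ≥ 4, i.e. δ/(1−δ) ≥ 4.
Equivalently δ ≥ 4/(4+1) = 4/5.

4/5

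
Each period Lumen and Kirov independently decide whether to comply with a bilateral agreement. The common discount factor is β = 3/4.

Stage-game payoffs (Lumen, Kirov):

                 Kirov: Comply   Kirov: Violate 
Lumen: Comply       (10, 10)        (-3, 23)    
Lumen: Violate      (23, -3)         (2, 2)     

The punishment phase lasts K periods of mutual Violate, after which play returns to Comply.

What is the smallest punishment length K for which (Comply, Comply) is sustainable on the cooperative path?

3

Need Σ_{k=1}^{K} β^k ≥ (23−10)/(10−2) = 1.6250 at β = 3/4.
At K = 2 the sum is 1.3125 < 1.6250; at K = 3 it is 1.7344 ≥ 1.6250.
So the minimum punishment length is K = 3.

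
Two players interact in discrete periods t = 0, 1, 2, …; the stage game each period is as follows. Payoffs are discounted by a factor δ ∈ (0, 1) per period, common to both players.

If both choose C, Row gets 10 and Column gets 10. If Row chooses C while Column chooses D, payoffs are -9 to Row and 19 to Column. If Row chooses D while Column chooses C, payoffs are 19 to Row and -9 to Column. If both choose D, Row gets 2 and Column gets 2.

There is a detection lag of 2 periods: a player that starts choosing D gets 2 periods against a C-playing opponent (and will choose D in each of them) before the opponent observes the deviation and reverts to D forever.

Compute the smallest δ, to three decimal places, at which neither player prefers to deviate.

A deviator earns 19 for 2 periods, then 2 forever; cooperating earns 10 forever. Multiplying the IC by (1−δ):
10 ≥ 19(1−δ^2) + 2δ^2, so 17·δ^2 ≥ 9 and δ^2 ≥ 9/17.
δ ≥ (9/17)^(1/2) ≈ 0.728.

0.728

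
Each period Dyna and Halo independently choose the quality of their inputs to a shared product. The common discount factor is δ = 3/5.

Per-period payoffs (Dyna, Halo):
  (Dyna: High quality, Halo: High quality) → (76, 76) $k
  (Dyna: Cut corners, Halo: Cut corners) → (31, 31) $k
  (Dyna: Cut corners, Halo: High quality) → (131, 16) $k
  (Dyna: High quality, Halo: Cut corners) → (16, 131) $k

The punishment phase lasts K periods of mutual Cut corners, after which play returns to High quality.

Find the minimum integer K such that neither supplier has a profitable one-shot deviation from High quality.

4

IC: δ(1−δ^K)/(1−δ) ≥ (131−76)/(76−31) = 11/9.
With δ = 3/5: need 1 − δ^K ≥ 11/9·(1−3/5)/(3/5), i.e. δ^K ≤ 0.1852.
Since (3/5)^3 = 0.2160 and (3/5)^4 = 0.1296, the smallest such K is 4.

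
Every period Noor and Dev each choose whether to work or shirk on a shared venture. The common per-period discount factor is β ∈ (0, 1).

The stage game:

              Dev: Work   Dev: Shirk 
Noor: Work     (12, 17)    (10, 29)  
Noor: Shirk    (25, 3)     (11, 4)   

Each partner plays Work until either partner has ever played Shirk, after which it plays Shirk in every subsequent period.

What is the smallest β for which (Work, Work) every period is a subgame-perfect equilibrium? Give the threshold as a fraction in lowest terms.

Noor: cooperation gives 12 each period; deviation gives 25 once then 11 forever.
  12/(1−β) ≥ 25 + 11β/(1−β) ⇒ β ≥ 13/14.
Dev: cooperation gives 17 each period; deviation gives 29 once then 4 forever.
  β ≥ 12/25.
Both must hold, so the binding constraint is Noor's: β ≥ 13/14.

13/14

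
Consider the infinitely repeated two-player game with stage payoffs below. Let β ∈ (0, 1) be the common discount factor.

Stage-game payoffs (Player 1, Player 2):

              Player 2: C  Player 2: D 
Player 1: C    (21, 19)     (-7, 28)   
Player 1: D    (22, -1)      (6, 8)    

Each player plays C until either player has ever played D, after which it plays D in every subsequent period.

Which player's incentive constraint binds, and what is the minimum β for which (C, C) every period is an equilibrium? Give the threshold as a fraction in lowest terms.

Player 1's threshold: (22−21)/(22−6) = 1/16.
Player 2's threshold: (28−19)/(28−8) = 9/20.
1/16 < 9/20, so Player 2 binds and β* = 9/20.

Player 2; β ≥ 9/20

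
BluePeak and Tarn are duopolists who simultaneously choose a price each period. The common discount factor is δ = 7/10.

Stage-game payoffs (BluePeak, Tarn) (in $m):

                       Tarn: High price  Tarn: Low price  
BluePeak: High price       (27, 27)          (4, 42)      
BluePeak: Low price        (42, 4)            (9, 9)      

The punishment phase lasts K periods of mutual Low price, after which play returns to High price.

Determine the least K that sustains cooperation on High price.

No profitable deviation requires (27−9)(δ+…+δ^K) ≥ 42−27, i.e. δ+…+δ^K ≥ 5/6 ≈ 0.8333.
With δ = 7/10, the partial sums are K=1: 0.7000, K=2: 1.1900.
K = 2 is the first length at which the sum reaches 0.8333.

2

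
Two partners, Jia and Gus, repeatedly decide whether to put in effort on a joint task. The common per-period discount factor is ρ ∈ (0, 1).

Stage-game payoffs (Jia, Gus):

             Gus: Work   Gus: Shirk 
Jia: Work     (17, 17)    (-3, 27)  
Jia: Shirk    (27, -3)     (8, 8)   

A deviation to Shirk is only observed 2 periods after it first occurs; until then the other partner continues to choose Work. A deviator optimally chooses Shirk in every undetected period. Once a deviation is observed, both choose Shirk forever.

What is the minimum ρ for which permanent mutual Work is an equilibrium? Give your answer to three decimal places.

Deviating for the 2 undetected periods gains 27−17 = 10 per period over cooperation, then loses 17−8 = 9 per period forever once punishment starts.
Gain: 10(1 + ρ + … + ρ^1); loss: 9·ρ^2/(1−ρ).
No profitable deviation ⇔ 10(1−ρ^2) ≤ 9·ρ^2, i.e. ρ^2 ≥ 10/(10+9) = 10/19.
Hence ρ ≥ (10/19)^(1/2) ≈ 0.725.

0.725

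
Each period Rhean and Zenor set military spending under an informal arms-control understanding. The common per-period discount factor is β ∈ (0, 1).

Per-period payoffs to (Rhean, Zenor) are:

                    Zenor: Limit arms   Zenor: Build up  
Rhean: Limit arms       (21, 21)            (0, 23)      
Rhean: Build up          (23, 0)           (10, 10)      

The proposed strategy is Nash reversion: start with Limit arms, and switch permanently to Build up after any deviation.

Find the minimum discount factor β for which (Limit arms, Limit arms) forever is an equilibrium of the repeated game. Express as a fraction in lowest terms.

21/(1−β) ≥ 23 + 10β/(1−β)
21 ≥ 23 − 13β
β ≥ 2/13.

2/13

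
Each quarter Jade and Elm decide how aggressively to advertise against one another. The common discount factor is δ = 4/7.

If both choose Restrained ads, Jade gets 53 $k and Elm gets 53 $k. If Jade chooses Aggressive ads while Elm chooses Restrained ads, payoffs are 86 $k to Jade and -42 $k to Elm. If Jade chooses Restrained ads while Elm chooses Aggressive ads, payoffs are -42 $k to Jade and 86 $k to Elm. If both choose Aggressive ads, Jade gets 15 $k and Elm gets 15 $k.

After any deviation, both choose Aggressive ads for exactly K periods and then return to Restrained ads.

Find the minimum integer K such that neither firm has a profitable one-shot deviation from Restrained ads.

2

Need Σ_{k=1}^{K} δ^k ≥ (86−53)/(53−15) = 0.8684 at δ = 4/7.
At K = 1 the sum is 0.5714 < 0.8684; at K = 2 it is 0.8980 ≥ 0.8684.
So the minimum punishment length is K = 2.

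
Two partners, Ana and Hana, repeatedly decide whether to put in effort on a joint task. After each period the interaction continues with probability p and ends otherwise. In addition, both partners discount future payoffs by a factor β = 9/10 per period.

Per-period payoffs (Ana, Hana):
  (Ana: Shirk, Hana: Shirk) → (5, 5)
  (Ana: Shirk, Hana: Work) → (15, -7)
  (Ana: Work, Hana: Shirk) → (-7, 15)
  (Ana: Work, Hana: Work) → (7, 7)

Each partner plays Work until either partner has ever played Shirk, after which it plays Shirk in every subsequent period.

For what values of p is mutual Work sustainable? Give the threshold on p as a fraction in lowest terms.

8/9

Expected continuation weight on next period's payoff is β·p = 9/10·p, which plays the role of the discount factor.
Cooperation requires 9/10·p ≥ (15−7)/(15−5) = 4/5, hence p ≥ 8/9.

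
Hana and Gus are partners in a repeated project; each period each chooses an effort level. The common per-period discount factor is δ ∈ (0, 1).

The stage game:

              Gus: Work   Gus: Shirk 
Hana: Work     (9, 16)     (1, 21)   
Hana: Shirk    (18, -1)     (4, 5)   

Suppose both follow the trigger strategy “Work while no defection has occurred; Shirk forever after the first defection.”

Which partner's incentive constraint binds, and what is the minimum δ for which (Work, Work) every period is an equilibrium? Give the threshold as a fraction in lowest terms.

Hana; δ ≥ 9/14

Hana's threshold: (18−9)/(18−4) = 9/14.
Gus's threshold: (21−16)/(21−5) = 5/16.
9/14 > 5/16, so Hana binds and δ* = 9/14.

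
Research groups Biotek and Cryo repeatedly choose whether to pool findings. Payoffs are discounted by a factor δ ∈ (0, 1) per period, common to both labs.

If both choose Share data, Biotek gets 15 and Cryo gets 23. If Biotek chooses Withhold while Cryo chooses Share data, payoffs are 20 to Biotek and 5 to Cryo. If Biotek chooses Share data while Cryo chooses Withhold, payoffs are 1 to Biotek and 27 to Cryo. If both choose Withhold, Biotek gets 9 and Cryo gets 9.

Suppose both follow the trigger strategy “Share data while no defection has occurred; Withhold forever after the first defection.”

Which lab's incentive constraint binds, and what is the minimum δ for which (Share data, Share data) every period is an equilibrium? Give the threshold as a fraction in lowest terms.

Biotek's threshold: (20−15)/(20−9) = 5/11.
Cryo's threshold: (27−23)/(27−9) = 2/9.
5/11 > 2/9, so Biotek binds and δ* = 5/11.

Biotek; δ ≥ 5/11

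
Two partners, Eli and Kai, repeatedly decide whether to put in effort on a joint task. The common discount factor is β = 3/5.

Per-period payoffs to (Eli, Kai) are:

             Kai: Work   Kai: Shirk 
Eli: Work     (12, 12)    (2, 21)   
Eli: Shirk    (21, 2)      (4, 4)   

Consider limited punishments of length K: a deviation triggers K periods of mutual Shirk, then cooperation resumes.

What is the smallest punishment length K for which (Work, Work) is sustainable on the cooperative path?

IC: β(1−β^K)/(1−β) ≥ (21−12)/(12−4) = 9/8.
With β = 3/5: need 1 − β^K ≥ 9/8·(1−3/5)/(3/5), i.e. β^K ≤ 0.2500.
Since (3/5)^2 = 0.3600 and (3/5)^3 = 0.2160, the smallest such K is 3.

3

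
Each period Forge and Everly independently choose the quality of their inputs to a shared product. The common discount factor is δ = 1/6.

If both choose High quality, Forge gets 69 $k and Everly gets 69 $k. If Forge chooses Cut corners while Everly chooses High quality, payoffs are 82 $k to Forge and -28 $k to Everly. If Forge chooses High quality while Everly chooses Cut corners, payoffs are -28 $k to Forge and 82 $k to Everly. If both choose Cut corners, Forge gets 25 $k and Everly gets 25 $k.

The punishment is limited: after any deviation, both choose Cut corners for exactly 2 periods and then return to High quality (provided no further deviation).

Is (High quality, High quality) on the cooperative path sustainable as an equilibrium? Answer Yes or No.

No

IC: δ+…+δ^2 ≥ (82−69)/(69−25) = 13/44.
At δ = 1/6: partial sum = 0.1944 < 0.2955. Cooperation not sustainable.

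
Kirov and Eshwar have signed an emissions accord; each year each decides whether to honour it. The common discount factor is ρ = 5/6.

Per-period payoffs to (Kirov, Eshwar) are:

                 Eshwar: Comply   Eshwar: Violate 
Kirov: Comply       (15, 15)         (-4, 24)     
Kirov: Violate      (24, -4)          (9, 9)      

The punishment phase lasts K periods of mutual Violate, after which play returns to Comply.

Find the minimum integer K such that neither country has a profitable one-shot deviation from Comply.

Need Σ_{k=1}^{K} ρ^k ≥ (24−15)/(15−9) = 1.5000 at ρ = 5/6.
At K = 1 the sum is 0.8333 < 1.5000; at K = 2 it is 1.5278 ≥ 1.5000.
So the minimum punishment length is K = 2.

2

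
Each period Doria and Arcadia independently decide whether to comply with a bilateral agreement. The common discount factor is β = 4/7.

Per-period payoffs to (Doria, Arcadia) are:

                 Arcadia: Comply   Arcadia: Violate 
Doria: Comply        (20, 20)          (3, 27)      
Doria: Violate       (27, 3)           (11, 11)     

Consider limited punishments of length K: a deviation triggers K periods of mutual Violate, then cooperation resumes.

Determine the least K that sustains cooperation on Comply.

Need Σ_{k=1}^{K} β^k ≥ (27−20)/(20−11) = 0.7778 at β = 4/7.
At K = 1 the sum is 0.5714 < 0.7778; at K = 2 it is 0.8980 ≥ 0.7778.
So the minimum punishment length is K = 2.

2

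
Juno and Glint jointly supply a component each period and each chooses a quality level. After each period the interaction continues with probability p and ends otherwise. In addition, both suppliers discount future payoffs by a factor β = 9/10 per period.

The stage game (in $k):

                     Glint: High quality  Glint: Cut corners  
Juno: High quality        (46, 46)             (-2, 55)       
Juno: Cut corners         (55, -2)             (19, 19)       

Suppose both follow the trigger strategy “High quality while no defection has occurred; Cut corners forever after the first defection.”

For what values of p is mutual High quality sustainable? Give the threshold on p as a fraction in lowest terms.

With continuation probability p and discount β, the effective per-period discount factor is βp.
Grim-trigger IC: βp ≥ (55−46)/(55−19) = 1/4.
So p ≥ (1/4)/(9/10) = 5/18.

5/18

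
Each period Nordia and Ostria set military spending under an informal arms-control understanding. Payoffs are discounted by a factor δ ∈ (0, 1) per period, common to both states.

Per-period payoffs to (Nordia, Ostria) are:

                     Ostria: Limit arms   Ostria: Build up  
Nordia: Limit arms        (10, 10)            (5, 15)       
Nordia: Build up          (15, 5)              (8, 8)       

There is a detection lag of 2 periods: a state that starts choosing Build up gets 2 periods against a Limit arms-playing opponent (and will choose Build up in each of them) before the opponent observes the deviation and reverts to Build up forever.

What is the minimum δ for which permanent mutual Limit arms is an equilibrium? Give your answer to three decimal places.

A deviator earns 15 for 2 periods, then 8 forever; cooperating earns 10 forever. Multiplying the IC by (1−δ):
10 ≥ 15(1−δ^2) + 8δ^2, so 7·δ^2 ≥ 5 and δ^2 ≥ 5/7.
δ ≥ (5/7)^(1/2) ≈ 0.845.

0.845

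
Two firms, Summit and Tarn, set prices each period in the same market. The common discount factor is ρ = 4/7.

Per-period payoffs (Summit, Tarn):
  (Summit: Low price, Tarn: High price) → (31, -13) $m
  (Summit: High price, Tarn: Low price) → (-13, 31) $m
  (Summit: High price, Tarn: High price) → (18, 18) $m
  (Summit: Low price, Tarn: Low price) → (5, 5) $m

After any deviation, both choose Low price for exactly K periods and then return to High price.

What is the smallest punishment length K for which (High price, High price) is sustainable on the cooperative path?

No profitable deviation requires (18−5)(ρ+…+ρ^K) ≥ 31−18, i.e. ρ+…+ρ^K ≥ 1 ≈ 1.0000.
With ρ = 4/7, the partial sums are K=1: 0.5714, K=2: 0.8980, K=3: 1.0845.
K = 3 is the first length at which the sum reaches 1.0000.

3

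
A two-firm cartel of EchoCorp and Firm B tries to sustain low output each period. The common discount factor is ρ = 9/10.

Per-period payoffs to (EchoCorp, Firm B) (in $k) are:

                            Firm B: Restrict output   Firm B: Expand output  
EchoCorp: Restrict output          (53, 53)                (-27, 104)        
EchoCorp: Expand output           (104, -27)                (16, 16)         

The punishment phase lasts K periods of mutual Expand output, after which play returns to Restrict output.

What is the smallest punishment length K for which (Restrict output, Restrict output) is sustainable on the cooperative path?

No profitable deviation requires (53−16)(ρ+…+ρ^K) ≥ 104−53, i.e. ρ+…+ρ^K ≥ 51/37 ≈ 1.3784.
With ρ = 9/10, the partial sums are K=1: 0.9000, K=2: 1.7100.
K = 2 is the first length at which the sum reaches 1.3784.

2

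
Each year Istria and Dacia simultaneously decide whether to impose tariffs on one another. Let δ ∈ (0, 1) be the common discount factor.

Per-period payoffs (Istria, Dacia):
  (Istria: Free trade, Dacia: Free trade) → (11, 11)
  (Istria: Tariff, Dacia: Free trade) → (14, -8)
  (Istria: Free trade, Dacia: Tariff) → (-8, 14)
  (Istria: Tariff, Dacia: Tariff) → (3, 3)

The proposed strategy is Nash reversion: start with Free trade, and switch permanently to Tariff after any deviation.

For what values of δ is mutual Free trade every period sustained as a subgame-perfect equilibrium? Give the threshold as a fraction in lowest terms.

3/11

One-period gain from deviating is 14 − 11 = 3. The loss is 11 − 3 = 8 in every subsequent period, with present value 8·δ/(1−δ).
Deviation is unprofitable when 8·δ/(1−δ) ≥ 3, i.e. δ/(1−δ) ≥ 3/8.
Equivalently δ ≥ 3/(3+8) = 3/11.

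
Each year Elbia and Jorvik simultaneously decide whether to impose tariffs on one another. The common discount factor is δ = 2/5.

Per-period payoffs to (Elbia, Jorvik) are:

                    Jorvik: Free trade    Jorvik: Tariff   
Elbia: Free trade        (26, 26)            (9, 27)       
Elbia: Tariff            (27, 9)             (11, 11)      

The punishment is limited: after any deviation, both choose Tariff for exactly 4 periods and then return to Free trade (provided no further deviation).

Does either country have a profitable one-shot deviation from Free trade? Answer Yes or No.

IC: δ+…+δ^4 ≥ (27−26)/(26−11) = 1/15.
At δ = 2/5: partial sum = 0.6496 ≥ 0.0667. Cooperation sustainable.

No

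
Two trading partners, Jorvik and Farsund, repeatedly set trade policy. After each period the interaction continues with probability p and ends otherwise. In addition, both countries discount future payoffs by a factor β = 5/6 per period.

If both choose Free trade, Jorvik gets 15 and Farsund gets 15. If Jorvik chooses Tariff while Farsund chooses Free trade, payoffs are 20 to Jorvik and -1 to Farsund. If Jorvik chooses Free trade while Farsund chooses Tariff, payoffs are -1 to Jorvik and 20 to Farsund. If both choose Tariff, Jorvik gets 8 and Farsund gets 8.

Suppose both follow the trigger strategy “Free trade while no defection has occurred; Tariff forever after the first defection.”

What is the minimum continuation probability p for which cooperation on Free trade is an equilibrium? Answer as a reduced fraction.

1/2

With continuation probability p and discount β, the effective per-period discount factor is βp.
Grim-trigger IC: βp ≥ (20−15)/(20−8) = 5/12.
So p ≥ (5/12)/(5/6) = 1/2.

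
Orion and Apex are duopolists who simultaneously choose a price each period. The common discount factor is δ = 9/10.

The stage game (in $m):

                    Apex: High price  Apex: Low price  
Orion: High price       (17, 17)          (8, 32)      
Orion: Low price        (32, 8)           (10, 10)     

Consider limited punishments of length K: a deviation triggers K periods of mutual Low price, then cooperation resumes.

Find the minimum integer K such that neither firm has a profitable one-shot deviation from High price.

Need Σ_{k=1}^{K} δ^k ≥ (32−17)/(17−10) = 2.1429 at δ = 9/10.
At K = 2 the sum is 1.7100 < 2.1429; at K = 3 it is 2.4390 ≥ 2.1429.
So the minimum punishment length is K = 3.

3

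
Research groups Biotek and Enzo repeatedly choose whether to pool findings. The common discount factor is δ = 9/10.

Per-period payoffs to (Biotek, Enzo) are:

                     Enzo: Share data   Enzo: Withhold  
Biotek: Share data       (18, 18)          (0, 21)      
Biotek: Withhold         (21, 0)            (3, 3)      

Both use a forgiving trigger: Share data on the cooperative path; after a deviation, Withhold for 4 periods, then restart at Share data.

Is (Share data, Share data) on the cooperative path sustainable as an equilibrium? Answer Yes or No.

Yes

Comparing payoff streams over the 5 periods until play realigns: cooperate → 18(1+δ+…+δ^4); deviate → 21 + 3(δ+…+δ^4).
Cooperation is sustained iff (18−3)(δ+…+δ^4) ≥ 21−18.
δ+…+δ^4 = 9/10·(1−(9/10)^4)/(1−9/10) = 3.0951, and (21−18)/(18−3) = 0.2000.
3.0951 ≥ 0.2000, so cooperation is sustainable.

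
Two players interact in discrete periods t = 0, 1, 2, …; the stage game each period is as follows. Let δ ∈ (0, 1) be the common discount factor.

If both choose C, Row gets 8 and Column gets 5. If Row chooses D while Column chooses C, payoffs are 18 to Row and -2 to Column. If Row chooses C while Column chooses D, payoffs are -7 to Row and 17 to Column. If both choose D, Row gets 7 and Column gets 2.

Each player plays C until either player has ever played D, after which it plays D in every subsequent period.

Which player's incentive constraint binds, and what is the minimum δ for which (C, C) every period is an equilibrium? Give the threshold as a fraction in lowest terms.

For Row: deviation gain 18−8 = 10, per-period punishment loss 8−7 = 1. IC gives δ ≥ 10/11.
For Column: gain 12, loss 3 per period, so δ ≥ 12/15 = 4/5.
The tighter constraint is Row's, so cooperation needs δ ≥ 10/11.

Row; δ ≥ 10/11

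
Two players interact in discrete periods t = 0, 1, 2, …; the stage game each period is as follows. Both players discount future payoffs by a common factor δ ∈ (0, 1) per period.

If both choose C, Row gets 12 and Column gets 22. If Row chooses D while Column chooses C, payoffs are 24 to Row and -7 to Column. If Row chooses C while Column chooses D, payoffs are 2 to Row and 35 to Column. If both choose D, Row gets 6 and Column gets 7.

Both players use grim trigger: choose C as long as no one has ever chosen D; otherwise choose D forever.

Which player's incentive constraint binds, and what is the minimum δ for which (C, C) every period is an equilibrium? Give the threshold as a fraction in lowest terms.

Row; δ ≥ 2/3

Row's threshold: (24−12)/(24−6) = 2/3.
Column's threshold: (35−22)/(35−7) = 13/28.
2/3 > 13/28, so Row binds and δ* = 2/3.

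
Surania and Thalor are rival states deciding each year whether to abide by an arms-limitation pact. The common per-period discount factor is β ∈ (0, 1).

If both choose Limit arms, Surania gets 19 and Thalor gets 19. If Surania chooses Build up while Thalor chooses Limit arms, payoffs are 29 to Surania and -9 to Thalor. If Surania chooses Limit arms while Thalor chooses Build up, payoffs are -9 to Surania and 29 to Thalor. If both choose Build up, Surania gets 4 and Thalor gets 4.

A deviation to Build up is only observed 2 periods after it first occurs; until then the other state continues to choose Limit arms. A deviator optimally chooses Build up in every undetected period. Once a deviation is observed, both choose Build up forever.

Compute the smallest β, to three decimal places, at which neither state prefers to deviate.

A deviator earns 29 for 2 periods, then 4 forever; cooperating earns 19 forever. Multiplying the IC by (1−β):
19 ≥ 29(1−β^2) + 4β^2, so 25·β^2 ≥ 10 and β^2 ≥ 2/5.
β ≥ (2/5)^(1/2) ≈ 0.632.

0.632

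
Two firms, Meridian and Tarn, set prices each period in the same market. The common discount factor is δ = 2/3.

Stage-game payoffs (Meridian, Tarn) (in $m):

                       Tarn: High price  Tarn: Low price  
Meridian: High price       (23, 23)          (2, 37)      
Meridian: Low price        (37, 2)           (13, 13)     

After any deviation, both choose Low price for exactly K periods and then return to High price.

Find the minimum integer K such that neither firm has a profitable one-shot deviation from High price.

Need Σ_{k=1}^{K} δ^k ≥ (37−23)/(23−13) = 1.4000 at δ = 2/3.
At K = 2 the sum is 1.1111 < 1.4000; at K = 3 it is 1.4074 ≥ 1.4000.
So the minimum punishment length is K = 3.

3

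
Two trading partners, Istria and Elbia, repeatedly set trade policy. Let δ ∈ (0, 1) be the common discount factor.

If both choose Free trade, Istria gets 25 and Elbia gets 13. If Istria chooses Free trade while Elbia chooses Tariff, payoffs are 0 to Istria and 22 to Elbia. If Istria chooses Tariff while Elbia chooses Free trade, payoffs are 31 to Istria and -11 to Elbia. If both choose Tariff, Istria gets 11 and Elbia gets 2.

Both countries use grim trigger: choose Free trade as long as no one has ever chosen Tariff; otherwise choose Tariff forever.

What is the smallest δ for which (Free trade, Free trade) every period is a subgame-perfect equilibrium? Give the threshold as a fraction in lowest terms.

Istria: cooperation gives 25 each period; deviation gives 31 once then 11 forever.
  25/(1−δ) ≥ 31 + 11δ/(1−δ) ⇒ δ ≥ 6/20 = 3/10.
Elbia: cooperation gives 13 each period; deviation gives 22 once then 2 forever.
  δ ≥ 9/20.
Both must hold, so the binding constraint is Elbia's: δ ≥ 9/20.

9/20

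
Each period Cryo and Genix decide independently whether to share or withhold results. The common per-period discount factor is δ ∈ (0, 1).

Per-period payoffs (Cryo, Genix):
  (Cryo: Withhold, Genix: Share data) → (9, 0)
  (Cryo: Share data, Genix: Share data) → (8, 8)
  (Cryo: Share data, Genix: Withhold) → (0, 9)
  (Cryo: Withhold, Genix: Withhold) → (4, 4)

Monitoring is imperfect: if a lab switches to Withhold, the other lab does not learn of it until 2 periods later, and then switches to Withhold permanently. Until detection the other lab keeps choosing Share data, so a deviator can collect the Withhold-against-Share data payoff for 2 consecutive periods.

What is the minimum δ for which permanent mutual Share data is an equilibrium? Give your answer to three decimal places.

A deviator earns 9 for 2 periods, then 4 forever; cooperating earns 8 forever. Multiplying the IC by (1−δ):
8 ≥ 9(1−δ^2) + 4δ^2, so 5·δ^2 ≥ 1 and δ^2 ≥ 1/5.
δ ≥ (1/5)^(1/2) ≈ 0.447.

0.447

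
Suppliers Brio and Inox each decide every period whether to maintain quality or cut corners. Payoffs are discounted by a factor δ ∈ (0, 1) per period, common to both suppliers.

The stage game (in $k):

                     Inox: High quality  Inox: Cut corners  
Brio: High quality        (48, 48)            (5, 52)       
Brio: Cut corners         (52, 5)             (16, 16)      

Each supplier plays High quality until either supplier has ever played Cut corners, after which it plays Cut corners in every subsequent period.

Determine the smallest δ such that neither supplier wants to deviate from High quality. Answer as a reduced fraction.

1/9

Cooperation forever yields 48 each period: 48/(1−δ).
Deviating yields 52 once, then 16 forever: 52 + 16δ/(1−δ).
No profitable deviation requires 48/(1−δ) ≥ 52 + 16δ/(1−δ).
Multiplying by (1−δ): 48 ≥ 52(1−δ) + 16δ = 52 − 36δ.
So 36δ ≥ 4, i.e. δ ≥ 4/36 = 1/9.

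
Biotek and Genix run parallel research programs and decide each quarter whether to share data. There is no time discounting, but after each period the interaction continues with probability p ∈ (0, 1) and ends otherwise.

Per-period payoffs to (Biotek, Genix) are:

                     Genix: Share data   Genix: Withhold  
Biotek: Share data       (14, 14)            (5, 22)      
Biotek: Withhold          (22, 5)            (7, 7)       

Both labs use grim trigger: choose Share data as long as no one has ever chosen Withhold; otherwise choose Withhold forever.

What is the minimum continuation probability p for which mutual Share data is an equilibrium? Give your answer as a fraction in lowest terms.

Expected cooperation value is 14 + p·14 + p²·14 + … = 14/(1−p); deviation gives 22 + p·7/(1−p).
14 ≥ 22(1−p) + 7p ⇒ 15p ≥ 8 ⇒ p ≥ 8/15.

8/15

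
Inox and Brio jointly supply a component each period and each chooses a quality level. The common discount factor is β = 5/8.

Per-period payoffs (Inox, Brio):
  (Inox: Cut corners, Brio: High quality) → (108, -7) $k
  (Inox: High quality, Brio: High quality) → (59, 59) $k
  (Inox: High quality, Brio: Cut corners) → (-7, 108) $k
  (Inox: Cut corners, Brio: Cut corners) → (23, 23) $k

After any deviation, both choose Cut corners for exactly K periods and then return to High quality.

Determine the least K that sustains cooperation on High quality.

4

Need Σ_{k=1}^{K} β^k ≥ (108−59)/(59−23) = 1.3611 at β = 5/8.
At K = 3 the sum is 1.2598 < 1.3611; at K = 4 it is 1.4124 ≥ 1.3611.
So the minimum punishment length is K = 4.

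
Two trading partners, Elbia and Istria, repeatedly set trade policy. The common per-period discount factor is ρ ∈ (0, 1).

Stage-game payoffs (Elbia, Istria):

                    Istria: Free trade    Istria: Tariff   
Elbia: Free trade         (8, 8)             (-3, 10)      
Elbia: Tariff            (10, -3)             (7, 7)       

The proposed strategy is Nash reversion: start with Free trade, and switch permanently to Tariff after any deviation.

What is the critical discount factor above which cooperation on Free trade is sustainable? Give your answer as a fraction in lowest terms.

2/3

Cooperation forever yields 8 each period: 8/(1−ρ).
Deviating yields 10 once, then 7 forever: 10 + 7ρ/(1−ρ).
No profitable deviation requires 8/(1−ρ) ≥ 10 + 7ρ/(1−ρ).
Multiplying by (1−ρ): 8 ≥ 10(1−ρ) + 7ρ = 10 − 3ρ.
So 3ρ ≥ 2, i.e. ρ ≥ 2/3.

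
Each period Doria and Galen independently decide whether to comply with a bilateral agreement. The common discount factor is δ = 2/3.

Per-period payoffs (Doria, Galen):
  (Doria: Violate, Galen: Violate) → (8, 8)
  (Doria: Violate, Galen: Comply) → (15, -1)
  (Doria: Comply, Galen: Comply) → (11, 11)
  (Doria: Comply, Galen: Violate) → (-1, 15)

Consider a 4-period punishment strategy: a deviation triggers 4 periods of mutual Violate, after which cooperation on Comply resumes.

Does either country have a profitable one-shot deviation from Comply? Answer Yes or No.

IC: δ+…+δ^4 ≥ (15−11)/(11−8) = 4/3.
At δ = 2/3: partial sum = 1.6049 ≥ 1.3333. Cooperation sustainable.

No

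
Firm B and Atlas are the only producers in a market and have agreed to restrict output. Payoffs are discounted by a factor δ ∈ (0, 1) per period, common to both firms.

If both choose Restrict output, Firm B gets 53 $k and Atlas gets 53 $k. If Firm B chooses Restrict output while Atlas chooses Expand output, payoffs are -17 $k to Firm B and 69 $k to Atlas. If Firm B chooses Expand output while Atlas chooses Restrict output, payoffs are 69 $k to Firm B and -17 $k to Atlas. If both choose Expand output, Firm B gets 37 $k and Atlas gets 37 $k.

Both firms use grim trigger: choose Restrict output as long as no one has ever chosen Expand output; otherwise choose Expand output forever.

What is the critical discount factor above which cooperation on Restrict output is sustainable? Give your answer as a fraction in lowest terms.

1/2

Cooperation forever yields 53 each period: 53/(1−δ).
Deviating yields 69 once, then 37 forever: 69 + 37δ/(1−δ).
No profitable deviation requires 53/(1−δ) ≥ 69 + 37δ/(1−δ).
Multiplying by (1−δ): 53 ≥ 69(1−δ) + 37δ = 69 − 32δ.
So 32δ ≥ 16, i.e. δ ≥ 16/32 = 1/2.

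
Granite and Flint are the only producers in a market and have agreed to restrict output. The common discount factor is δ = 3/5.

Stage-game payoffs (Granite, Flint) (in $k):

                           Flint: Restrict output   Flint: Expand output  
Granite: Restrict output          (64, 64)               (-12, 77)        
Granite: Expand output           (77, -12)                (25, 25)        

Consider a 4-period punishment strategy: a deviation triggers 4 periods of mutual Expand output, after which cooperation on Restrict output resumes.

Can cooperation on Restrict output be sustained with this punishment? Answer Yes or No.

A one-shot deviation gives 77 now, then 25 for 4 periods, then back to 64.
Gain from deviating: (77−64) today; loss: (64−25) in each of the next 4 periods.
No-deviation condition: (64−25)(δ+…+δ^4) ≥ 77−64, i.e. δ+…+δ^4 ≥ 1/3.
At δ = 3/5: δ+…+δ^4 = 1.3056 ≥ 0.3333.
So cooperation is sustainable.

Yes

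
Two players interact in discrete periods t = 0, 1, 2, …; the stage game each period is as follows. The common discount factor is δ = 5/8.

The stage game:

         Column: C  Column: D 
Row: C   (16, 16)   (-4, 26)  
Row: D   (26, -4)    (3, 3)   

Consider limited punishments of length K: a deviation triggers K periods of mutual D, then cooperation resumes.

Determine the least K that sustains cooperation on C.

IC: δ(1−δ^K)/(1−δ) ≥ (26−16)/(16−3) = 10/13.
With δ = 5/8: need 1 − δ^K ≥ 10/13·(1−5/8)/(5/8), i.e. δ^K ≤ 0.5385.
Since (5/8)^1 = 0.6250 and (5/8)^2 = 0.3906, the smallest such K is 2.

2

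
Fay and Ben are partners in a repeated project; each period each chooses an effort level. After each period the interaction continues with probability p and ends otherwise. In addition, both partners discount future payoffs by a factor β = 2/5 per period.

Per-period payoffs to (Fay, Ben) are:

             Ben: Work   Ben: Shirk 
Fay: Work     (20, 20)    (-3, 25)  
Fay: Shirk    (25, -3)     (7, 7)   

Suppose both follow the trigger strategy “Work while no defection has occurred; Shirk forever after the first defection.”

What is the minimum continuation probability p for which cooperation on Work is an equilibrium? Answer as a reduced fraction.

25/36

With continuation probability p and discount β, the effective per-period discount factor is βp.
Grim-trigger IC: βp ≥ (25−20)/(25−7) = 5/18.
So p ≥ (5/18)/(2/5) = 25/36.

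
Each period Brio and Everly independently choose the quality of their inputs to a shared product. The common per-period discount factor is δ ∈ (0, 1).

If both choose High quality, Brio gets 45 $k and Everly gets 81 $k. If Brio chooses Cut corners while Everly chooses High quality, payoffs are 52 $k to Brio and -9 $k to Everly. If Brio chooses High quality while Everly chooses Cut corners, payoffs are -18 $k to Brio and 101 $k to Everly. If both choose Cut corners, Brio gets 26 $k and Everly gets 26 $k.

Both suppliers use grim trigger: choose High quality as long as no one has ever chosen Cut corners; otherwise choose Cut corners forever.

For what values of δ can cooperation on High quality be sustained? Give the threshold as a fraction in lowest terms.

Brio's threshold: (52−45)/(52−26) = 7/26.
Everly's threshold: (101−81)/(101−26) = 4/15.
7/26 > 4/15, so Brio binds and δ* = 7/26.

7/26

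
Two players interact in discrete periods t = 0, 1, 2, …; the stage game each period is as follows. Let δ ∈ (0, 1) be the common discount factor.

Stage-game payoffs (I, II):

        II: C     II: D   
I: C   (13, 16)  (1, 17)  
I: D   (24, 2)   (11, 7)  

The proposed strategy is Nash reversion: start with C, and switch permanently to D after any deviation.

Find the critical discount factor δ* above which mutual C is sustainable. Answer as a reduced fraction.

I: cooperation gives 13 each period; deviation gives 24 once then 11 forever.
  13/(1−δ) ≥ 24 + 11δ/(1−δ) ⇒ δ ≥ 11/13.
II: cooperation gives 16 each period; deviation gives 17 once then 7 forever.
  δ ≥ 1/10.
Both must hold, so the binding constraint is I's: δ ≥ 11/13.

11/13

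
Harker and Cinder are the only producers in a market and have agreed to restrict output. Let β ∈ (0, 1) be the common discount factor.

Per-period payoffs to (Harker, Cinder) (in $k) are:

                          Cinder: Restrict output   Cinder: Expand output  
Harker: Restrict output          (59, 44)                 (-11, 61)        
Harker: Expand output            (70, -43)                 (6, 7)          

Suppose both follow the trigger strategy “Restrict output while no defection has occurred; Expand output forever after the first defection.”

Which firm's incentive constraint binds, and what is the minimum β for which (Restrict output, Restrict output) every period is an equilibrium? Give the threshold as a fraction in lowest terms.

Harker's threshold: (70−59)/(70−6) = 11/64.
Cinder's threshold: (61−44)/(61−7) = 17/54.
11/64 < 17/54, so Cinder binds and β* = 17/54.

Cinder; β ≥ 17/54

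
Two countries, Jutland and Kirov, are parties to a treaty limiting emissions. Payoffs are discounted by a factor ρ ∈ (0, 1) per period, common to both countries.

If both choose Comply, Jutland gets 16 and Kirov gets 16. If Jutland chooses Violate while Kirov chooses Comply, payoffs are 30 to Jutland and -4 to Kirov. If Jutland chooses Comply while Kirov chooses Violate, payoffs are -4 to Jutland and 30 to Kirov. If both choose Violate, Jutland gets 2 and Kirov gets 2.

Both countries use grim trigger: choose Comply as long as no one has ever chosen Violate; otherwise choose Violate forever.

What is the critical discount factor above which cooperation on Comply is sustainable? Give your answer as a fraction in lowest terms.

1/2

Under grim trigger the critical discount factor is (T−C)/(T−P) with T = 30, C = 16, P = 2.
ρ* = (30−16)/(30−2) = 14/28 = 1/2.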